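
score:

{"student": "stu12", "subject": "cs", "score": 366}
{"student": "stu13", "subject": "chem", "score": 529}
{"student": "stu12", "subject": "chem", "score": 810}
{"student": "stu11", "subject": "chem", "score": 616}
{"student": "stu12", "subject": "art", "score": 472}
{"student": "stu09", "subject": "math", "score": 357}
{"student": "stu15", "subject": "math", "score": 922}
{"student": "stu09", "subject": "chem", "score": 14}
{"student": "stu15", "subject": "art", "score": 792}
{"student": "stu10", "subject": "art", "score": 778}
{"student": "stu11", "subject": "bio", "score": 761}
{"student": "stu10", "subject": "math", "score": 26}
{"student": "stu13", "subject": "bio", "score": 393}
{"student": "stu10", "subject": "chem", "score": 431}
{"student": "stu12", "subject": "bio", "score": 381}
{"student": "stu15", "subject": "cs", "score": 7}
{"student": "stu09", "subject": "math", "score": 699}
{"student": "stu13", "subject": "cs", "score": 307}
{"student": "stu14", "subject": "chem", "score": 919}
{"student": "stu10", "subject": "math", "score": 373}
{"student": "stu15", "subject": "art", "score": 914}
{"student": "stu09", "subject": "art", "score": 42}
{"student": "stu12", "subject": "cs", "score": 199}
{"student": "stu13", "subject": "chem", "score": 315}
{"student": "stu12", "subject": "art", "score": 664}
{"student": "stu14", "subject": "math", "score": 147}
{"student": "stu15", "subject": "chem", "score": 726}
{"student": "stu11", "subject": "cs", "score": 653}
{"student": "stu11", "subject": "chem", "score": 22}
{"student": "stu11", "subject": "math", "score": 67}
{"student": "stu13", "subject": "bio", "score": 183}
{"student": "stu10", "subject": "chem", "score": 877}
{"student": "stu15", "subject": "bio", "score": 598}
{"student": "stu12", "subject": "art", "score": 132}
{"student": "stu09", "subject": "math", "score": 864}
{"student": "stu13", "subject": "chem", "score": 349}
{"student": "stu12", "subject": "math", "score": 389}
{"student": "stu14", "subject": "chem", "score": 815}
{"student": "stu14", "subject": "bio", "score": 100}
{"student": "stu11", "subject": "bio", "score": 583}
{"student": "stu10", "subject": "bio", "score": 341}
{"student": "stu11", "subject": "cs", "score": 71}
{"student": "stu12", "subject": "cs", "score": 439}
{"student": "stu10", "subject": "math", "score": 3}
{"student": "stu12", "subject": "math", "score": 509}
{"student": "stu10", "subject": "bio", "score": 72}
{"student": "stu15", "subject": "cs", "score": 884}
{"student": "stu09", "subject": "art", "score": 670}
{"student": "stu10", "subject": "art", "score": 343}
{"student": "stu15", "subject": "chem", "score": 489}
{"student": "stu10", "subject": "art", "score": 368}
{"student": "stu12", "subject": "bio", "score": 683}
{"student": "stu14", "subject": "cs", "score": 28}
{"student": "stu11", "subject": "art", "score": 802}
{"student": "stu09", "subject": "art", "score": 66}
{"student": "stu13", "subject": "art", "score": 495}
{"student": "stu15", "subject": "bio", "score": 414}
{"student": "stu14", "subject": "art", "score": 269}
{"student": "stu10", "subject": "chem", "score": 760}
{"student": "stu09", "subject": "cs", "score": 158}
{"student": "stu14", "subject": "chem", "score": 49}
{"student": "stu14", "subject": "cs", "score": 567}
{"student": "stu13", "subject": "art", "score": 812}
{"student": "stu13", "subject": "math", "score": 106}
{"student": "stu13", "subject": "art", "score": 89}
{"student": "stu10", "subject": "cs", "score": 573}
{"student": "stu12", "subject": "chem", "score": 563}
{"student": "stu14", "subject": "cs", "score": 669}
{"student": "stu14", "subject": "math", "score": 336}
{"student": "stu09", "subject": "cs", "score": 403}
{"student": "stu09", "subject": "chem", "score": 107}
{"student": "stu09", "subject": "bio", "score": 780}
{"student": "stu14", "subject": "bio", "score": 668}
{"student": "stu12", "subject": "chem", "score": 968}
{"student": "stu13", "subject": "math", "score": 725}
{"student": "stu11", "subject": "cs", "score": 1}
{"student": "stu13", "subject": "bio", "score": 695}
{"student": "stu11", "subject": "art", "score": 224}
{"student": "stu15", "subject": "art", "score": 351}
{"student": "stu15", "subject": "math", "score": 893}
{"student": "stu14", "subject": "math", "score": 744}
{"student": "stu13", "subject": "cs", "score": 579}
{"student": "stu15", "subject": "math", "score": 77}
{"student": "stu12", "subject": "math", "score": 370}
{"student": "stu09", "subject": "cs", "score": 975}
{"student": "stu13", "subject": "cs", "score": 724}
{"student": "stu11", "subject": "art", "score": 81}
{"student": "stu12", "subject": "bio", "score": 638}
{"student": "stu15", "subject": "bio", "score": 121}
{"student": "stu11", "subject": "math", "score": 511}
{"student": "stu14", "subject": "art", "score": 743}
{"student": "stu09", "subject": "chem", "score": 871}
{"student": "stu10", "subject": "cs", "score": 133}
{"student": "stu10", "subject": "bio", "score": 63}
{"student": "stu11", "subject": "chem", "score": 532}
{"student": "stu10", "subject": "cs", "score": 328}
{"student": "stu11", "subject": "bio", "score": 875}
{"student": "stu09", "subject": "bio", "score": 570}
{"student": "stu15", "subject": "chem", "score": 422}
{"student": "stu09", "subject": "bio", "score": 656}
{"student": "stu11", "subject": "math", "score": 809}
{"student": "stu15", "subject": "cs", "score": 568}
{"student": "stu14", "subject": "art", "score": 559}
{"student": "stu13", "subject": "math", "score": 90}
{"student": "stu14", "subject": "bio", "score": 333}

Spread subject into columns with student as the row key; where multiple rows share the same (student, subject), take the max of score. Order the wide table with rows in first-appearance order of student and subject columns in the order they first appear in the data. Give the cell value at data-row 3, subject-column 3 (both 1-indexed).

With rows in first-appearance order of student, row 3 is student=stu11. subject columns in first-appearance order: cs, chem, art, math, bio; column 3 is art.
Long rows with student=stu11, subject=art: max(802, 224, 81) = 802.

802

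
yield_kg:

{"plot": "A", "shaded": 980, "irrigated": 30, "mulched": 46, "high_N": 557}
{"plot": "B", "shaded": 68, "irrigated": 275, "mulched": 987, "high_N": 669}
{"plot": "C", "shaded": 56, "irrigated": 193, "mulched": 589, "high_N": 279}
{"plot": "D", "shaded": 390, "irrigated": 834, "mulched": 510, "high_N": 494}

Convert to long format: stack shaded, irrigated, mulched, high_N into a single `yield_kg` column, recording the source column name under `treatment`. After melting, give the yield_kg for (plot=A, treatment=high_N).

557

Unpivoting turns each (plot, wide-column) pair into one long row.
The wide cell at row A, column high_N holds 557, so the long row (A, high_N) has yield_kg=557.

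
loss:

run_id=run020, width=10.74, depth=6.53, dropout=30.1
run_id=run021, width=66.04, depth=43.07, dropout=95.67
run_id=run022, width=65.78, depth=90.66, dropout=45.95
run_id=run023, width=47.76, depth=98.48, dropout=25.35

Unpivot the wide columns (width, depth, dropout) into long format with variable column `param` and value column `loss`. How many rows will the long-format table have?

4 run_id values × 3 melted columns = 12 rows.

12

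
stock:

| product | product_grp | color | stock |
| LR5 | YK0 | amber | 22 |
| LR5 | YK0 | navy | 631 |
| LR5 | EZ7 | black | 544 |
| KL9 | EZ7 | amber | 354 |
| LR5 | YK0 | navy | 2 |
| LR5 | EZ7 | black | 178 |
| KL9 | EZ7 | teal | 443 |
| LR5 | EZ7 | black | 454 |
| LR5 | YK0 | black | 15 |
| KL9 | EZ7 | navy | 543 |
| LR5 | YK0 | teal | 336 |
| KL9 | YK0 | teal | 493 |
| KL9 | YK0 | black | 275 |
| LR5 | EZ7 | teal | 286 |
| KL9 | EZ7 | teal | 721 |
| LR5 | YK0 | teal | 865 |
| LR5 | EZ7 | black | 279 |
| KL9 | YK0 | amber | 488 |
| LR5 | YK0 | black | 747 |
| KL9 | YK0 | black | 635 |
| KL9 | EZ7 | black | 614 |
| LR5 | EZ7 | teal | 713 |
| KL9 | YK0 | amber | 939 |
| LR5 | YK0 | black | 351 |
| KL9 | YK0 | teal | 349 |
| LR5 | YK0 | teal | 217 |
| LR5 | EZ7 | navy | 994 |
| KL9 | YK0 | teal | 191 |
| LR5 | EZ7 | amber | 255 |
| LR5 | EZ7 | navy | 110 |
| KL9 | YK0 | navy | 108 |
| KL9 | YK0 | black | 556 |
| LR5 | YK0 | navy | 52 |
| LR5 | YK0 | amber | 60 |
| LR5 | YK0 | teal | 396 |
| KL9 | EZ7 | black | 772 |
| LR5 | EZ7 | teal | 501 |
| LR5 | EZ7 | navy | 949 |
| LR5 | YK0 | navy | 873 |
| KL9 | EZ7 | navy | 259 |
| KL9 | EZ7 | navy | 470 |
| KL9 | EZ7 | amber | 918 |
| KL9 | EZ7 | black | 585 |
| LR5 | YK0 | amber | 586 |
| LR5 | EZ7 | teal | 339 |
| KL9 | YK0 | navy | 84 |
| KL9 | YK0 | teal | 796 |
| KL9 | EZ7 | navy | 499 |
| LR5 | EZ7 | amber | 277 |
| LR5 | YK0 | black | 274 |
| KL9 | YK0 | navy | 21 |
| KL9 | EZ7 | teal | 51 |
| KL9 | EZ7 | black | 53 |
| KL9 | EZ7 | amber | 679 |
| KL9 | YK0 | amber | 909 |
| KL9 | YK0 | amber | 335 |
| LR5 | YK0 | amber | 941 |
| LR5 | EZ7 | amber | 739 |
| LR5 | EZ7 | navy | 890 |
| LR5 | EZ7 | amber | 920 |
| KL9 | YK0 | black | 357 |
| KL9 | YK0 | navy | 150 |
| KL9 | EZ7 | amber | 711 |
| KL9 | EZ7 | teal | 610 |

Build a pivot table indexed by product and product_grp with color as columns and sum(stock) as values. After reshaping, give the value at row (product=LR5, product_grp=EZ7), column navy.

2943

Rows with product=LR5, product_grp=EZ7 and color=navy: stock values are 994, 110, 949, 890.
994 + 110 + 949 + 890 = 2943.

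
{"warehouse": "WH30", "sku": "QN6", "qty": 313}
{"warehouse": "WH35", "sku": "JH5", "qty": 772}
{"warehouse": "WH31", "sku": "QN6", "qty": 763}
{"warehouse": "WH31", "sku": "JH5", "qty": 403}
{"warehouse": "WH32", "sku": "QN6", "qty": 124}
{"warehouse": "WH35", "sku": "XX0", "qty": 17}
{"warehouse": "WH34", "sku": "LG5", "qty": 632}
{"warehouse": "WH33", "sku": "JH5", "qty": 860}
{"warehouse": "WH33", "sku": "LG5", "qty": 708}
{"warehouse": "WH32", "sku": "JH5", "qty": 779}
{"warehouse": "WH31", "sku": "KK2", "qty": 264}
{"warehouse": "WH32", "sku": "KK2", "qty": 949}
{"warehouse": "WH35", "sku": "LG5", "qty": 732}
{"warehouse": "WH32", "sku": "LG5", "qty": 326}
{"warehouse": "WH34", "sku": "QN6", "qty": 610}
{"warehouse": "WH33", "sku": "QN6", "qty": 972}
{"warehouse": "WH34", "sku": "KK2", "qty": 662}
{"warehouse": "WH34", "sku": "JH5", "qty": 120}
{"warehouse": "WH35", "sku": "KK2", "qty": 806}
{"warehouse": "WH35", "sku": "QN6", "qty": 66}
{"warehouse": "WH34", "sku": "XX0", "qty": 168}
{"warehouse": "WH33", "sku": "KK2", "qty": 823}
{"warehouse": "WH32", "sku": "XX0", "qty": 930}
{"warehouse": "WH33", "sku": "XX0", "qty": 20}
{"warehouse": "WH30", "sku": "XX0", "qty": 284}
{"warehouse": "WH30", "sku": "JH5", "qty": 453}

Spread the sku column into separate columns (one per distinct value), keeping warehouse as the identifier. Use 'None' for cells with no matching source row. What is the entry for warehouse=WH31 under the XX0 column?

None

No long-format row has warehouse=WH31 and sku=XX0, so the cell is None.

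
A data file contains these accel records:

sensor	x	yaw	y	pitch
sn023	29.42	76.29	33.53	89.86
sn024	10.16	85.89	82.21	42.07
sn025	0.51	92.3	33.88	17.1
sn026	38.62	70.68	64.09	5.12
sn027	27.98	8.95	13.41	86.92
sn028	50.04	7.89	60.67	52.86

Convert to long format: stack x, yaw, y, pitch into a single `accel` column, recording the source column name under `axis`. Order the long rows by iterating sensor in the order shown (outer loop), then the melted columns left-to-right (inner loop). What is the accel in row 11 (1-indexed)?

33.88

24 rows total (6 × 4). Row 11: index ⌊(11-1)/4⌋ = 2 into sensor → sn025; (11-1) mod 4 = 2 into the melted columns → y.
So row 11 is (sn025, y, 33.88); accel = 33.88.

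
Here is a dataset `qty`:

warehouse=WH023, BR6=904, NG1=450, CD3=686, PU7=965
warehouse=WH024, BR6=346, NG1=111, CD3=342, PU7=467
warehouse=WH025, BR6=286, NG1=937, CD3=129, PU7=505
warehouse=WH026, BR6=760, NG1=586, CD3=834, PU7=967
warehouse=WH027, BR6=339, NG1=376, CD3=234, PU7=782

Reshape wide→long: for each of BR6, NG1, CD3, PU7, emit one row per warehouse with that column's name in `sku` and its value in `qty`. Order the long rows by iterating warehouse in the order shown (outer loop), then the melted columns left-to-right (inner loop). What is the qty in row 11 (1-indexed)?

129

20 rows total (5 × 4). Row 11: index ⌊(11-1)/4⌋ = 2 into warehouse → WH025; (11-1) mod 4 = 2 into the melted columns → CD3.
So row 11 is (WH025, CD3, 129); qty = 129.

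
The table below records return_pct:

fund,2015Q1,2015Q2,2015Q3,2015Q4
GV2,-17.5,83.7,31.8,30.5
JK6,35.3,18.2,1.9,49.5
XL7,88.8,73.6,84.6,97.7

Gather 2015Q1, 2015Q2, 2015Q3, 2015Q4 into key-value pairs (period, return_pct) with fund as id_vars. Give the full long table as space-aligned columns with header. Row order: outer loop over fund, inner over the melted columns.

Each (fund, column) pair becomes one row: 3 × 4 = 12 rows.
For example, (GV2, 2015Q1) → return_pct=-17.5.

fund  period  return_pct
GV2   2015Q1  -17.5     
GV2   2015Q2  83.7      
GV2   2015Q3  31.8      
GV2   2015Q4  30.5      
JK6   2015Q1  35.3      
JK6   2015Q2  18.2      
JK6   2015Q3  1.9       
JK6   2015Q4  49.5      
XL7   2015Q1  88.8      
XL7   2015Q2  73.6      
XL7   2015Q3  84.6      
XL7   2015Q4  97.7      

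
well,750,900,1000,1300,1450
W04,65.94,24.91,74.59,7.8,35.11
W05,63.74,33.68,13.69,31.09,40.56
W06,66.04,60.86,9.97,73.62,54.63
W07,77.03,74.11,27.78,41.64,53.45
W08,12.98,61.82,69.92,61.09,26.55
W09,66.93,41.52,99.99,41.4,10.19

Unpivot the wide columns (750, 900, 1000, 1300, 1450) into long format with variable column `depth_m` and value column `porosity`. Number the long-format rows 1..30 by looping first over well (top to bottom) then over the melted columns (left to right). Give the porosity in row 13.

9.97

30 rows total (6 × 5). Row 13: index ⌊(13-1)/5⌋ = 2 into well → W06; (13-1) mod 5 = 2 into the melted columns → 1000.
So row 13 is (W06, 1000, 9.97); porosity = 9.97.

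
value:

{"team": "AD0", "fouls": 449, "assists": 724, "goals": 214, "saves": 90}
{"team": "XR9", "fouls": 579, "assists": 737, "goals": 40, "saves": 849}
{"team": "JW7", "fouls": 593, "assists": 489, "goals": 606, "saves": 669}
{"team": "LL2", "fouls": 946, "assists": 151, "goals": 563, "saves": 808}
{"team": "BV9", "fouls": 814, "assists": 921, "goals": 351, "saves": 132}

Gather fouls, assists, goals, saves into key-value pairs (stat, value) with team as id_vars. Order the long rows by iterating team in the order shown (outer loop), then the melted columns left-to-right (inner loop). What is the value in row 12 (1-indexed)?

20 rows total (5 × 4). Row 12: index ⌊(12-1)/4⌋ = 2 into team → JW7; (12-1) mod 4 = 3 into the melted columns → saves.
So row 12 is (JW7, saves, 669); value = 669.

669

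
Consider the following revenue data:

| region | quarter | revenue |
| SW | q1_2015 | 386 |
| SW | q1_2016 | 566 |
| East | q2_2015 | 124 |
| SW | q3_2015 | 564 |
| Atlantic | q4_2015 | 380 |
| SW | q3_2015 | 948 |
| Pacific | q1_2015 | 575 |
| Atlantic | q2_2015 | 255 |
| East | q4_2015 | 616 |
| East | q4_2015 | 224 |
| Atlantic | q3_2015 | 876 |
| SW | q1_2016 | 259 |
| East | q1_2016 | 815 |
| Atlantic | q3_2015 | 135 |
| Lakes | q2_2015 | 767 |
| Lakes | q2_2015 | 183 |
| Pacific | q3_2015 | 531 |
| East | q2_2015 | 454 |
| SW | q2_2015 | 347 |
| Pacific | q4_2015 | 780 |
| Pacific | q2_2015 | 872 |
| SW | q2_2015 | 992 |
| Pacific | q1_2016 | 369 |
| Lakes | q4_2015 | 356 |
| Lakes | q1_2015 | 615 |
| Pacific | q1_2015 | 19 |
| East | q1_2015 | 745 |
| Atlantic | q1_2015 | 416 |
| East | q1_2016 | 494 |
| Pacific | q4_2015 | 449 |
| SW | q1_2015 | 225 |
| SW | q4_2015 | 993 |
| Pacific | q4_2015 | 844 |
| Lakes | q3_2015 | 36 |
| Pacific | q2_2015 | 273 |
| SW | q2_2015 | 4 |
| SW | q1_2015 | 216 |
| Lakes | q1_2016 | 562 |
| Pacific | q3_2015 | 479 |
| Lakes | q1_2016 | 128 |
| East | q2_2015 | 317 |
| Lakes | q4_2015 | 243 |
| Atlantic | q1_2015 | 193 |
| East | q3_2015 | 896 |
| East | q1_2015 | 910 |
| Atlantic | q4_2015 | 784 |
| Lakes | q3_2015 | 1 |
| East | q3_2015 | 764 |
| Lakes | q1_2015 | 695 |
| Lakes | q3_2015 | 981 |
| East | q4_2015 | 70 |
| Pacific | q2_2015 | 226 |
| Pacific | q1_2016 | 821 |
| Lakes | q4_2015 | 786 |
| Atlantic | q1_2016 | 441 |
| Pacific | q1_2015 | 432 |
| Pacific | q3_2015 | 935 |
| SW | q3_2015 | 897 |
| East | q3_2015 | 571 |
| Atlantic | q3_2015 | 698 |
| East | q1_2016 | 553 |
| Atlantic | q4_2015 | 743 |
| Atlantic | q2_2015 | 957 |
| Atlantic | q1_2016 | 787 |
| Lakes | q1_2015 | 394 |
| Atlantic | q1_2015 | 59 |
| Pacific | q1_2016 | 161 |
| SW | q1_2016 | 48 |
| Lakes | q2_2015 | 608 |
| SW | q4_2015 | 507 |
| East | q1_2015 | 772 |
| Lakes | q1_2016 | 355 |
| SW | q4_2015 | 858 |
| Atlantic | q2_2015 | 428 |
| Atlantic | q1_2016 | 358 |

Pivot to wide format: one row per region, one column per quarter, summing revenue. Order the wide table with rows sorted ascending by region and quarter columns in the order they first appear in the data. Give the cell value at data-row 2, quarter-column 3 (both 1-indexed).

895

With rows sorted ascending by region, row 2 is region=East. quarter columns in first-appearance order: q1_2015, q1_2016, q2_2015, q3_2015, q4_2015; column 3 is q2_2015.
Long rows with region=East, quarter=q2_2015: 124 + 454 + 317 = 895.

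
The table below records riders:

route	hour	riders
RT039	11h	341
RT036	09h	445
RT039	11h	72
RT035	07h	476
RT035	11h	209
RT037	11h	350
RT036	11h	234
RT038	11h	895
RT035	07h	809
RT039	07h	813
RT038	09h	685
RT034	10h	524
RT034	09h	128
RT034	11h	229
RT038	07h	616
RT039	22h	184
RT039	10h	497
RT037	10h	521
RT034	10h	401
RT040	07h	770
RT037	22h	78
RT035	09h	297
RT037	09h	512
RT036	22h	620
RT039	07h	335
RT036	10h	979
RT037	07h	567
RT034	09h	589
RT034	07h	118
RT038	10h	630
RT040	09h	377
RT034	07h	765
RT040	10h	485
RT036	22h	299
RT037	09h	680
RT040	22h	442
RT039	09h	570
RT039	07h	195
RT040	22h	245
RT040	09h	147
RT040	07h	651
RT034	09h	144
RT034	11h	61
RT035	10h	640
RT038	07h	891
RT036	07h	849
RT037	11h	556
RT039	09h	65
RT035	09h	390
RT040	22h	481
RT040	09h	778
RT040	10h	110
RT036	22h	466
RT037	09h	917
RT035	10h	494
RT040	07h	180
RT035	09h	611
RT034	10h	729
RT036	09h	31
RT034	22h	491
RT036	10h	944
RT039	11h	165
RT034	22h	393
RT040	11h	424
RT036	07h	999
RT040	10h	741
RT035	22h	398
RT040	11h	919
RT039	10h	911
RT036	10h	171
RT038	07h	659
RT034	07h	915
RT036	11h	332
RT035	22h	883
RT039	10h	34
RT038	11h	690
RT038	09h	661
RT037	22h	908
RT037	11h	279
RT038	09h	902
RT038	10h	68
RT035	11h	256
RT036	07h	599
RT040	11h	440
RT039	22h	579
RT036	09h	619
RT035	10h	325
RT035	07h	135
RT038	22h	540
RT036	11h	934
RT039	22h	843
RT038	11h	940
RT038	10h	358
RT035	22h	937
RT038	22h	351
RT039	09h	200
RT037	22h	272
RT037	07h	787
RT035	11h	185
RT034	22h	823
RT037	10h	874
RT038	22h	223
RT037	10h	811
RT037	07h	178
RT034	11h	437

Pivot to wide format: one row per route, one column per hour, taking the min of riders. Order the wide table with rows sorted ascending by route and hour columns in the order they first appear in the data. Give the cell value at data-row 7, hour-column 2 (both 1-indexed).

147

With rows sorted ascending by route, row 7 is route=RT040. hour columns in first-appearance order: 11h, 09h, 07h, 10h, 22h; column 2 is 09h.
Long rows with route=RT040, hour=09h: min(377, 147, 778) = 147.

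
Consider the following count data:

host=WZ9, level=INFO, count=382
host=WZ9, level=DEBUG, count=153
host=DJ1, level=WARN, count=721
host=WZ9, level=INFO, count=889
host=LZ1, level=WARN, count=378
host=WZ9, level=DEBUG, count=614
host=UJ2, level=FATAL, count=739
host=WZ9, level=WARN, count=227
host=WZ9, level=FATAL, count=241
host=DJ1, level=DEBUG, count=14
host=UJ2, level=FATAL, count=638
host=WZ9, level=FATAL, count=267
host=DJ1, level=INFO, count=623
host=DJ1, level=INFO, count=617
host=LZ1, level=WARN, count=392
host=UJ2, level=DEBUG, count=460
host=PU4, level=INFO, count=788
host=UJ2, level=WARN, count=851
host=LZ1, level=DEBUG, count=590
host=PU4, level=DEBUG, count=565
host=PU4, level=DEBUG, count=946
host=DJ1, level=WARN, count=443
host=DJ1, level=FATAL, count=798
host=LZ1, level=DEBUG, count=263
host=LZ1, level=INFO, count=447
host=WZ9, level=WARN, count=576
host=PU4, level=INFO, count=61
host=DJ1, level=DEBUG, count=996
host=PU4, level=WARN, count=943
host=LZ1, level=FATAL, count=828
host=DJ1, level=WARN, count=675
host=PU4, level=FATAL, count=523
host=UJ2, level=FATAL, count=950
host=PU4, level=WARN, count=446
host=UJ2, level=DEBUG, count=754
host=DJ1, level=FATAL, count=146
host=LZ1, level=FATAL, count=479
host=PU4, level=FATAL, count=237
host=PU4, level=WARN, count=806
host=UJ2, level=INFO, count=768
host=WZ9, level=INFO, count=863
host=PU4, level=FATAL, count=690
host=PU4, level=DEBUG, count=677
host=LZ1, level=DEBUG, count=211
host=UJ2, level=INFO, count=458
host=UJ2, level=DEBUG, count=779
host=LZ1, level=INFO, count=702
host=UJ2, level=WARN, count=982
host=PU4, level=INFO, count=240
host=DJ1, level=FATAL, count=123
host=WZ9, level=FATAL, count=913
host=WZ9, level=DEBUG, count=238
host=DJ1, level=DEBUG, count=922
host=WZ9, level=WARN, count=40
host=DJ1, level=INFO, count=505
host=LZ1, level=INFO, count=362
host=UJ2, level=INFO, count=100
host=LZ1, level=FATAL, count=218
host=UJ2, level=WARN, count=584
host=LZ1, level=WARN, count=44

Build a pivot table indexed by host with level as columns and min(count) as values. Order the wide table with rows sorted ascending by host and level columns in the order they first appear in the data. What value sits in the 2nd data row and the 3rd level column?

With rows sorted ascending by host, row 2 is host=LZ1. level columns in first-appearance order: INFO, DEBUG, WARN, FATAL; column 3 is WARN.
Long rows with host=LZ1, level=WARN: min(378, 392, 44) = 44.

44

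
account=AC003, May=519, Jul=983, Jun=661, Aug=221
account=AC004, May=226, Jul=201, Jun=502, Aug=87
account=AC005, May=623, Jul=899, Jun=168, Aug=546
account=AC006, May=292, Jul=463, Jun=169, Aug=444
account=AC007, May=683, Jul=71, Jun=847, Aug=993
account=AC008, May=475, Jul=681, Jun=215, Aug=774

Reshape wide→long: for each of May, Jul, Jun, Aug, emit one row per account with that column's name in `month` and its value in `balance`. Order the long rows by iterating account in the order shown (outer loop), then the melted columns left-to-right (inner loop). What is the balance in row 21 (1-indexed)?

475

24 rows total (6 × 4). Row 21: index ⌊(21-1)/4⌋ = 5 into account → AC008; (21-1) mod 4 = 0 into the melted columns → May.
So row 21 is (AC008, May, 475); balance = 475.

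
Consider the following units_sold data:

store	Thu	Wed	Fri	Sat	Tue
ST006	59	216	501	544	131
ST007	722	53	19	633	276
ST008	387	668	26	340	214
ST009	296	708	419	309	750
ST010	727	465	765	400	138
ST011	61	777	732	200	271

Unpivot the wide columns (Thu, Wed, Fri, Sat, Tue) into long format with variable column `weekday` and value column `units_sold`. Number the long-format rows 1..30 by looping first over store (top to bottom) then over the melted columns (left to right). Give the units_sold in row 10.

276

30 rows total (6 × 5). Row 10: index ⌊(10-1)/5⌋ = 1 into store → ST007; (10-1) mod 5 = 4 into the melted columns → Tue.
So row 10 is (ST007, Tue, 276); units_sold = 276.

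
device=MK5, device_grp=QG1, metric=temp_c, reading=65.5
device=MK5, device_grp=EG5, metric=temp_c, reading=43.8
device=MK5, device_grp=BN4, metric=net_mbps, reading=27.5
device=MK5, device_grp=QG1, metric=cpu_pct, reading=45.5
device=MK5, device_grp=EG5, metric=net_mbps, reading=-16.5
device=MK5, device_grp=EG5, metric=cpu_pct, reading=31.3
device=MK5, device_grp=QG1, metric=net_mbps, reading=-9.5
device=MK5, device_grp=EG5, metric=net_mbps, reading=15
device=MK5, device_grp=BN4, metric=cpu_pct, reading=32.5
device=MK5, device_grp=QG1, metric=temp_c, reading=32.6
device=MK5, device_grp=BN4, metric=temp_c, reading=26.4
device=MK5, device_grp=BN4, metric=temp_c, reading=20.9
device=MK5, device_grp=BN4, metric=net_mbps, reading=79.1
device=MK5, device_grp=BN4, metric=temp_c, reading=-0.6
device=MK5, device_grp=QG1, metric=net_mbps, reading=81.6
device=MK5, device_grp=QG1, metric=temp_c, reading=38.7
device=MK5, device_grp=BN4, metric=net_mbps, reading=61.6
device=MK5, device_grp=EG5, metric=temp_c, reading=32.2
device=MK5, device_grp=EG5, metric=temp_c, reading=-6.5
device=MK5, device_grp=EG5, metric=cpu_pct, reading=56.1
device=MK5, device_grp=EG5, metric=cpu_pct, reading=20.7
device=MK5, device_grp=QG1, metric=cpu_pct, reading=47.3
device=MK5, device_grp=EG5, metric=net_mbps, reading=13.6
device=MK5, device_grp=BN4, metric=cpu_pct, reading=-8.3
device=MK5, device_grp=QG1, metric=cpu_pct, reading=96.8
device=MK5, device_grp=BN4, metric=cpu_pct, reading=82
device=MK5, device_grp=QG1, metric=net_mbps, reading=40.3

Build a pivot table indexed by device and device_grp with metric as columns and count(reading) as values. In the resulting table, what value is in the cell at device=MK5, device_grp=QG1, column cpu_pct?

3

Rows with device=MK5, device_grp=QG1 and metric=cpu_pct: reading values are 45.5, 47.3, 96.8.
3 rows match — count = 3.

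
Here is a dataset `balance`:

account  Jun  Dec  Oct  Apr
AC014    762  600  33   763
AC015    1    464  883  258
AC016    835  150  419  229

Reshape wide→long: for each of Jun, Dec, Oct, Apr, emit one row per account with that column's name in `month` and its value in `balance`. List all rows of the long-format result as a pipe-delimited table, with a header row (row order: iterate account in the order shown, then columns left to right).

| account | month | balance |
| AC014 | Jun | 762 |
| AC014 | Dec | 600 |
| AC014 | Oct | 33 |
| AC014 | Apr | 763 |
| AC015 | Jun | 1 |
| AC015 | Dec | 464 |
| AC015 | Oct | 883 |
| AC015 | Apr | 258 |
| AC016 | Jun | 835 |
| AC016 | Dec | 150 |
| AC016 | Oct | 419 |
| AC016 | Apr | 229 |

Each (account, column) pair becomes one row: 3 × 4 = 12 rows.
For example, (AC014, Jun) → balance=762.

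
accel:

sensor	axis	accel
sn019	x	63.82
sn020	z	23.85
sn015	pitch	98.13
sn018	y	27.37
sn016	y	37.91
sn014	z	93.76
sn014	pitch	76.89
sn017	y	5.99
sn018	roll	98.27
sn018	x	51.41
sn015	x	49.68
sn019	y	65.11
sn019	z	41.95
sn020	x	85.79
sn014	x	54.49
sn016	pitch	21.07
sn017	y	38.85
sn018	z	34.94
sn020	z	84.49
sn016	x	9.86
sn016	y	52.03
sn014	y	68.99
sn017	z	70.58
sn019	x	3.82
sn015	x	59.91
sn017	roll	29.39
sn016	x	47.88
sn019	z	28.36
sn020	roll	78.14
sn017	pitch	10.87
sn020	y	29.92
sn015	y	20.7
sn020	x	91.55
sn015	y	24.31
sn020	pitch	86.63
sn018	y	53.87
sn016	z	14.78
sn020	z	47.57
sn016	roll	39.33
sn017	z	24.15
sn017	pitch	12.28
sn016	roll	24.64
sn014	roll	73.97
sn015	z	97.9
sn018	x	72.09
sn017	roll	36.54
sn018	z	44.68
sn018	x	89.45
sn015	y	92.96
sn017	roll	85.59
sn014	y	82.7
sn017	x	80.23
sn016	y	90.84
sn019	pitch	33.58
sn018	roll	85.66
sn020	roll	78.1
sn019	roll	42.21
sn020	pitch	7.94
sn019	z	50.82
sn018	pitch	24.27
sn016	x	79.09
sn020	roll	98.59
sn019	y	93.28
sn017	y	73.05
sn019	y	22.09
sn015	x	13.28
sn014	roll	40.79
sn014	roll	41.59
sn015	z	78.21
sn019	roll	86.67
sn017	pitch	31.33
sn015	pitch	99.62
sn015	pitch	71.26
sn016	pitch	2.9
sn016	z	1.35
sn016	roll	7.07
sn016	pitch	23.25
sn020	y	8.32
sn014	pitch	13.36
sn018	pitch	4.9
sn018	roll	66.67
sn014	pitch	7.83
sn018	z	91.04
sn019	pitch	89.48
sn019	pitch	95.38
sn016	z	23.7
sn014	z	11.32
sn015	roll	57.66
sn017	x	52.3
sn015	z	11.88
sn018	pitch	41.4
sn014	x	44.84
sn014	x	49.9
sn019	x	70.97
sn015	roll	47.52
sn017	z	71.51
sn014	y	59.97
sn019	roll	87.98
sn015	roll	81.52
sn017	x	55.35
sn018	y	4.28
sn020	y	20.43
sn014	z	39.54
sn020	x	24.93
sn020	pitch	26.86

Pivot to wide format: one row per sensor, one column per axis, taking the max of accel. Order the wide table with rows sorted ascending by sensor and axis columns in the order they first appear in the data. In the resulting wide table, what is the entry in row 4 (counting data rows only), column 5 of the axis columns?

With rows sorted ascending by sensor, row 4 is sensor=sn017. axis columns in first-appearance order: x, z, pitch, y, roll; column 5 is roll.
Long rows with sensor=sn017, axis=roll: max(29.39, 36.54, 85.59) = 85.59.

85.59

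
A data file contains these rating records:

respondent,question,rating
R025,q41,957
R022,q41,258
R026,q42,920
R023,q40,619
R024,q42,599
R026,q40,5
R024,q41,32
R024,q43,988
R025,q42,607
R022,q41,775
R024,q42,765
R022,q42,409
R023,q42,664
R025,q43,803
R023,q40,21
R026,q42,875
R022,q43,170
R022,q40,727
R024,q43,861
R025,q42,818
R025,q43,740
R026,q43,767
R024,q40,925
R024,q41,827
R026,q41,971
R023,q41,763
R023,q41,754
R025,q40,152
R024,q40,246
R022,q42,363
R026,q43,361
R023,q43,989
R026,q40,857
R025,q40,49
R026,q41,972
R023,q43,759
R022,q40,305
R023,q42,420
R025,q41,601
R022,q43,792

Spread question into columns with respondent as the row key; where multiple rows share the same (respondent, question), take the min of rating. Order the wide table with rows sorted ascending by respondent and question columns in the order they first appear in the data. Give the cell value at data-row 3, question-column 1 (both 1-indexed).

With rows sorted ascending by respondent, row 3 is respondent=R024. question columns in first-appearance order: q41, q42, q40, q43; column 1 is q41.
Long rows with respondent=R024, question=q41: min(32, 827) = 32.

32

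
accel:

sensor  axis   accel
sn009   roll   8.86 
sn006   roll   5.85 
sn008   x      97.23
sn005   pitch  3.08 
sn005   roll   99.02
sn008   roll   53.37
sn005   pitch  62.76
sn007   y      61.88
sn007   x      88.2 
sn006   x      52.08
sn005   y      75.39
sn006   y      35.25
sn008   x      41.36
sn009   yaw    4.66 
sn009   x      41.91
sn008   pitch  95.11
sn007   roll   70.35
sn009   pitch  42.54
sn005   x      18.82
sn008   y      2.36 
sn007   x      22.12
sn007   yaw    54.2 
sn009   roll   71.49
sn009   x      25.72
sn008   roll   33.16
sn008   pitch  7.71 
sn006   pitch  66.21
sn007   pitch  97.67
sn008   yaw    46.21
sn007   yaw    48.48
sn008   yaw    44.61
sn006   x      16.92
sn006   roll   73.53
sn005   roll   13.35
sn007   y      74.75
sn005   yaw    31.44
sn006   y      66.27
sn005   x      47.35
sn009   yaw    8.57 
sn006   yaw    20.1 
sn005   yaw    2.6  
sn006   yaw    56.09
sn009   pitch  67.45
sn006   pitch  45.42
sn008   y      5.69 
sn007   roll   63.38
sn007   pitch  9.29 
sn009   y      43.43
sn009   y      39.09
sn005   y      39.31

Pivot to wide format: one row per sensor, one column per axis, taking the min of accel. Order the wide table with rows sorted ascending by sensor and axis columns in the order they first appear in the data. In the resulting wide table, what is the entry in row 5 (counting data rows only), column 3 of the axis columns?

With rows sorted ascending by sensor, row 5 is sensor=sn009. axis columns in first-appearance order: roll, x, pitch, y, yaw; column 3 is pitch.
Long rows with sensor=sn009, axis=pitch: min(42.54, 67.45) = 42.54.

42.54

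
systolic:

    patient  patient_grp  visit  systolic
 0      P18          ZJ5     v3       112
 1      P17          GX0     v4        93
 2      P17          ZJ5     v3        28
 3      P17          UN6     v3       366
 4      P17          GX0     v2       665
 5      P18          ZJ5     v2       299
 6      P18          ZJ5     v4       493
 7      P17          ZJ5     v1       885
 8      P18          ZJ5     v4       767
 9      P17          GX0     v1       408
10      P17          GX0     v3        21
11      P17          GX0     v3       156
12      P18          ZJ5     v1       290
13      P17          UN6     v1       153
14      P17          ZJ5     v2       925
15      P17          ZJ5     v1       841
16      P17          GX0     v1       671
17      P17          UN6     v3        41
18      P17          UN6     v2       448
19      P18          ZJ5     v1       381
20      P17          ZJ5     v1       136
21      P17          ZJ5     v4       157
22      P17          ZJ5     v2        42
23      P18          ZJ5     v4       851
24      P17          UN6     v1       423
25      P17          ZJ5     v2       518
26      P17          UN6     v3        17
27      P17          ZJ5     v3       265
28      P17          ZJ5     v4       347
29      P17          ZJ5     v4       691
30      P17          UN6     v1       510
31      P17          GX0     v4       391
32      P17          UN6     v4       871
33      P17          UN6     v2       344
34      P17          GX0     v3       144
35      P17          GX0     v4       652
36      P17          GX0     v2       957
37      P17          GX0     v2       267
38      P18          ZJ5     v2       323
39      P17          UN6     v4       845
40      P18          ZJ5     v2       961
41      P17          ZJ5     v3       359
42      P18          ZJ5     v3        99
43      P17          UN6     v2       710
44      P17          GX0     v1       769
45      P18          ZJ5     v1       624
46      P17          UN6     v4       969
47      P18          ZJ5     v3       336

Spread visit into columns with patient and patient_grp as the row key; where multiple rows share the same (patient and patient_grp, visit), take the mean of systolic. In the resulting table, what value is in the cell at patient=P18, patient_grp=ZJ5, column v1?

Rows with patient=P18, patient_grp=ZJ5 and visit=v1: systolic values are 290, 381, 624.
(290 + 381 + 624) / 3 = 431.67.

431.67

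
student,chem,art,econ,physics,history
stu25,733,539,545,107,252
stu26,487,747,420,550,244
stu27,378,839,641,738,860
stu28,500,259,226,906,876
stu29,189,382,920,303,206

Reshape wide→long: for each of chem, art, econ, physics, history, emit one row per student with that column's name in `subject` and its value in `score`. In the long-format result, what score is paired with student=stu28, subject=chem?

500

Unpivoting turns each (student, wide-column) pair into one long row.
The wide cell at row stu28, column chem holds 500, so the long row (stu28, chem) has score=500.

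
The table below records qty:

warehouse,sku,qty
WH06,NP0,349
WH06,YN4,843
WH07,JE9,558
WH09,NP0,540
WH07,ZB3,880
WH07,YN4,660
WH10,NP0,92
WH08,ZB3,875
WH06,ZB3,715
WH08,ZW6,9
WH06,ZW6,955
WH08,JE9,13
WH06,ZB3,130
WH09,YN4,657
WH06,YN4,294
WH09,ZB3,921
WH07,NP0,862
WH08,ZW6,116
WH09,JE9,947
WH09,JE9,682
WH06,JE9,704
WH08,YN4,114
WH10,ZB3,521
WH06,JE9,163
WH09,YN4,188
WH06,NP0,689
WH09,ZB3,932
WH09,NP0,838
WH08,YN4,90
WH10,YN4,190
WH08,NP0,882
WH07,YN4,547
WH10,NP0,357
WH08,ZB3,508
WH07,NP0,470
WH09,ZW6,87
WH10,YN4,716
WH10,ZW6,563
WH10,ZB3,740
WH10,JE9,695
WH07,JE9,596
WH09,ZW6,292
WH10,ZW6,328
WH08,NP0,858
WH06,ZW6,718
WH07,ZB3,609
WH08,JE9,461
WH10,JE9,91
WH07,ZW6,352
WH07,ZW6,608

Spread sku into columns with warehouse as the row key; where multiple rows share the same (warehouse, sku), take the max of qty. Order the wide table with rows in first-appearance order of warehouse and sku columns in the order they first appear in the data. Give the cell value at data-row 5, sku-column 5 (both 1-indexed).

With rows in first-appearance order of warehouse, row 5 is warehouse=WH08. sku columns in first-appearance order: NP0, YN4, JE9, ZB3, ZW6; column 5 is ZW6.
Long rows with warehouse=WH08, sku=ZW6: max(9, 116) = 116.

116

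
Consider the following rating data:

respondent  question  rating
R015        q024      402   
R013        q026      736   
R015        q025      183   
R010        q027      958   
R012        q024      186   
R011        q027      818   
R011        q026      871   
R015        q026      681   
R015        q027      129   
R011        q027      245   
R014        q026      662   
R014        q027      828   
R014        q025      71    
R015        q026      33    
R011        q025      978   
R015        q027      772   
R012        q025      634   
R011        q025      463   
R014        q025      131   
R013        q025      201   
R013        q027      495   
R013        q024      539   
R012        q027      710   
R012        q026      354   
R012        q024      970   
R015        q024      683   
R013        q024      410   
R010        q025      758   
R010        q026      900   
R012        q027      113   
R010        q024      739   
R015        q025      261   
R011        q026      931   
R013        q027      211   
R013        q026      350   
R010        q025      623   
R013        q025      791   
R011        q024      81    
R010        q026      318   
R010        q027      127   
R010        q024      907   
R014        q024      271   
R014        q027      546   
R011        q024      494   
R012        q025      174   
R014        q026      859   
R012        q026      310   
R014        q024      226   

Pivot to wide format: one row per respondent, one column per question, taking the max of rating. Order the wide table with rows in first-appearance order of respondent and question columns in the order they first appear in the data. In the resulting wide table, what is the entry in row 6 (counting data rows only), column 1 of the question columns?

With rows in first-appearance order of respondent, row 6 is respondent=R014. question columns in first-appearance order: q024, q026, q025, q027; column 1 is q024.
Long rows with respondent=R014, question=q024: max(271, 226) = 271.

271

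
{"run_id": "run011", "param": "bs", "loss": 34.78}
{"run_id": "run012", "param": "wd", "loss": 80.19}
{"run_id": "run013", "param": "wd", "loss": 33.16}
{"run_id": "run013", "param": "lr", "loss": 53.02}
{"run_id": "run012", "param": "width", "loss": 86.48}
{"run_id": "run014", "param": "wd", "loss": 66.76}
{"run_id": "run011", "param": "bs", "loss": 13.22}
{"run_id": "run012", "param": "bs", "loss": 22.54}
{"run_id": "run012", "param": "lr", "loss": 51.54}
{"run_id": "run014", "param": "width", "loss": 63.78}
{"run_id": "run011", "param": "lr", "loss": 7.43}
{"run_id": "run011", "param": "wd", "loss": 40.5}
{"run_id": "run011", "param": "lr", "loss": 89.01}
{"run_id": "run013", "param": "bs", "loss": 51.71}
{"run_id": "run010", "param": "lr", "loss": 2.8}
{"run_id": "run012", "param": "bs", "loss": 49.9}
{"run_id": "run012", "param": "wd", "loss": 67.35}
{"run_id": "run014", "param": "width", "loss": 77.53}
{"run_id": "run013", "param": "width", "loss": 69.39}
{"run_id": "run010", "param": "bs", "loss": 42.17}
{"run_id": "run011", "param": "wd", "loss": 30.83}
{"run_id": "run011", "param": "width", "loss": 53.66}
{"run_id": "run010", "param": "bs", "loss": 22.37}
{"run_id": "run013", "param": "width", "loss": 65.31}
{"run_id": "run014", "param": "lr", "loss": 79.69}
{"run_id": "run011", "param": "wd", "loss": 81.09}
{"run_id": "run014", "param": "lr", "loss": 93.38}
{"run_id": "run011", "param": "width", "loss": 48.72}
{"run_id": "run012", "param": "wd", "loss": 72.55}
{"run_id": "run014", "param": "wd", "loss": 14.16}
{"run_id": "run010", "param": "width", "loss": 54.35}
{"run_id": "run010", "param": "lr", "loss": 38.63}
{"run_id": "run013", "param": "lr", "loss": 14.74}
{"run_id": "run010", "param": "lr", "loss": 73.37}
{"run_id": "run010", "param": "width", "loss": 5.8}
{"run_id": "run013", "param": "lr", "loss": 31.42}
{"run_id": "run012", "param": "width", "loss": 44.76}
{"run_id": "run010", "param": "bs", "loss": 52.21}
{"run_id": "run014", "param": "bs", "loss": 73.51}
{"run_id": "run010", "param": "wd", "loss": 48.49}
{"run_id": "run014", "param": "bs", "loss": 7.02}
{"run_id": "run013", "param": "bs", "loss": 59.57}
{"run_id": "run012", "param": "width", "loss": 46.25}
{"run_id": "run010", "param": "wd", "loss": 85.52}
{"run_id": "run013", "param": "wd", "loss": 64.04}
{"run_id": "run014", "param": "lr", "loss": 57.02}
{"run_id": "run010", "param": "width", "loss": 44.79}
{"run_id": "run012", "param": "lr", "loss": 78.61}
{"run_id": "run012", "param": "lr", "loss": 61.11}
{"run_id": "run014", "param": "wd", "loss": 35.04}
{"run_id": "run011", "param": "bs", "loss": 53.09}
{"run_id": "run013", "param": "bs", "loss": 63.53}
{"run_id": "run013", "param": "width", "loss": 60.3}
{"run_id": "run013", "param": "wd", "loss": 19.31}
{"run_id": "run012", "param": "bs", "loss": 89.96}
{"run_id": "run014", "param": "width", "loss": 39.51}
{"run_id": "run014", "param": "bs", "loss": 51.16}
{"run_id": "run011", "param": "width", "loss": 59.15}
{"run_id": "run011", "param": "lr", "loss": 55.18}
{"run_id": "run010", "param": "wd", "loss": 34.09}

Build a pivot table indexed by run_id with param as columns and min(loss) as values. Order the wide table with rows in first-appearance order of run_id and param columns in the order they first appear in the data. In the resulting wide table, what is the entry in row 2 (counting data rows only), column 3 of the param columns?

With rows in first-appearance order of run_id, row 2 is run_id=run012. param columns in first-appearance order: bs, wd, lr, width; column 3 is lr.
Long rows with run_id=run012, param=lr: min(51.54, 78.61, 61.11) = 51.54.

51.54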